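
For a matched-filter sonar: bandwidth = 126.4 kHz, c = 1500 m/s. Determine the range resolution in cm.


0.59 cm


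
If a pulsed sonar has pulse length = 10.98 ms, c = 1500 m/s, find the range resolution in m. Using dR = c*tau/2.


dR = c*tau/2 = 1500 * 10.98e-3 / 2 = 8.235

8.235 m


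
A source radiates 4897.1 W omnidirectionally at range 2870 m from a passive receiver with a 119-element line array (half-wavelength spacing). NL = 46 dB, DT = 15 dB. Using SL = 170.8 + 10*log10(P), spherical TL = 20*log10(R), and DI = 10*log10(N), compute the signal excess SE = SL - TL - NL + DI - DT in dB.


Step 1: SL = 170.8 + 10*log10(4897.1) = 207.7 dB
Step 2: TL = 20*log10(2870) = 69.16 dB
Step 3: DI = 10*log10(119) = 20.76 dB
Step 4: SE = SL - TL - NL + DI - DT = 207.7 - 69.16 - 46 + 20.76 - 15 = 98.3

98.3 dB


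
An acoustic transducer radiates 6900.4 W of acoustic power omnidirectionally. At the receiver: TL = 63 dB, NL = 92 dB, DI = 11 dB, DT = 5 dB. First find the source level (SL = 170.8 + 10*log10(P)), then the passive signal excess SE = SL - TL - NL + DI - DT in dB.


Step 1: SL = 170.8 + 10*log10(6900.4) = 209.19 dB
Step 2: SE = SL - TL - NL + DI - DT = 209.19 - 63 - 92 + 11 - 5 = 60.19

60.19 dB


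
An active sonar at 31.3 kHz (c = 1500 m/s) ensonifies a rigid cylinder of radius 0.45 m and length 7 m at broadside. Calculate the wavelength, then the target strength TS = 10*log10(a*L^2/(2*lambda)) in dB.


Step 1: lambda = c/f = 1500/31300 = 0.04792 m
Step 2: TS = 10*log10(a*L^2/(2*lambda)) = 10*log10(0.45*7^2/(2*0.04792)) = 23.62

23.62 dB


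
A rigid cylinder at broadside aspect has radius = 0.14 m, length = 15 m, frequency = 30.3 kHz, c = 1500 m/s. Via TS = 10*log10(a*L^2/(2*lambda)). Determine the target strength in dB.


lambda = 1500/30300 = 0.0495 m
TS = 10*log10(0.14*15^2/(2*0.0495)) = 25.03

25.03 dB


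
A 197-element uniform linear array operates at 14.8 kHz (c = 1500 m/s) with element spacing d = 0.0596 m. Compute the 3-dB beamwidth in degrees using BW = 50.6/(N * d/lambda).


Step 1: lambda = 1500/14800 = 0.10135 m
Step 2: d/lambda = 0.0596/0.10135 = 0.5881
Step 3: BW = 50.6/(N * d/lambda) = 50.6/(197 * 0.5881) = 0.44

0.44 deg


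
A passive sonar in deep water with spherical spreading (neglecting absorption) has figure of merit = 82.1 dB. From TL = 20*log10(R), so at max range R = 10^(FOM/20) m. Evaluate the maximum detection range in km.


At max range FOM = TL, so 20*log10(R) = 82.1
R = 10^(82.1/20) = 12735.03 m = 12.74 km

12.74 km


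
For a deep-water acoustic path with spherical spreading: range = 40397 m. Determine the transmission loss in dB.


TL = 20*log10(40397) = 92.13

92.13 dB


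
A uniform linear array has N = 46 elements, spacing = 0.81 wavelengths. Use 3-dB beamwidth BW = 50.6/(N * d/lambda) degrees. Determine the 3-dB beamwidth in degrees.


BW = 50.6 / (46 * 0.81) = 50.6 / 37.26 = 1.36

1.36 deg


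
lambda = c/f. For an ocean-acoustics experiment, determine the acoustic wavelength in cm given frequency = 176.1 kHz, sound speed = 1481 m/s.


lambda = c/f = 1481 / 176100 = 0.0084 m = 0.84 cm

0.84 cm


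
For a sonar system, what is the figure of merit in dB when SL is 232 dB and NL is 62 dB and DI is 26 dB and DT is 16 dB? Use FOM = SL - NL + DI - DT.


FOM = SL - NL + DI - DT = 232 - 62 + 26 - 16 = 180

180 dB


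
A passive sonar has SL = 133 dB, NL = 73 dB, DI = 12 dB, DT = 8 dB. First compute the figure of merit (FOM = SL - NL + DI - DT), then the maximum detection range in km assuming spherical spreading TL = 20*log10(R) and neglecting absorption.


Step 1: FOM = SL - NL + DI - DT = 133 - 73 + 12 - 8 = 64 dB
Step 2: at max range FOM = TL = 20*log10(R), so R = 10^(64/20) = 1584.89 m = 1.58 km

1.58 km


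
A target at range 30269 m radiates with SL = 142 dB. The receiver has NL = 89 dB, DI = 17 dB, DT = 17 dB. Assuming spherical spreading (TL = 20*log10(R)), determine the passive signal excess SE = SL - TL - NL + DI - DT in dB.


Step 1: TL = 20*log10(30269) = 89.62 dB
Step 2: SE = 142 - 89.62 - 89 + 17 - 17 = -36.62

-36.62 dB


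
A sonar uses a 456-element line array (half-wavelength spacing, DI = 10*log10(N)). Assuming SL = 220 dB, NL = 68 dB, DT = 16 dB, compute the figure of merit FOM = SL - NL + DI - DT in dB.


162.59 dB


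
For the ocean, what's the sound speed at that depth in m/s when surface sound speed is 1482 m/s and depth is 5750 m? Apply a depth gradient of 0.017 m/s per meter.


c = 1482 + 0.017 * 5750 = 1579.75

1579.75 m/s


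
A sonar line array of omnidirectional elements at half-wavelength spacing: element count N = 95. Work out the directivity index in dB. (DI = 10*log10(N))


DI = 10*log10(95) = 19.78

19.78 dB


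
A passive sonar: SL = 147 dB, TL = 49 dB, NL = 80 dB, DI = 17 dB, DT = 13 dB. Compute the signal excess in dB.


SE = SL - TL - NL + DI - DT = 147 - 49 - 80 + 17 - 13 = 22

22 dB


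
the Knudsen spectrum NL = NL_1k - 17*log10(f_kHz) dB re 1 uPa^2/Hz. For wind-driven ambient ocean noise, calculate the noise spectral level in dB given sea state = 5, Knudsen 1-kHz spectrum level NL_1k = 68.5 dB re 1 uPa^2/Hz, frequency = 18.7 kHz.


NL = NL_1k - 17*log10(f_kHz) = 68.5 - 17*log10(18.7) = 68.5 - (21.62) = 46.88

46.88 dB


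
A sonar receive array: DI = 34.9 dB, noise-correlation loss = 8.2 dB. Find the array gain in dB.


AG = DI - L_corr = 34.9 - 8.2 = 26.7

26.7 dB


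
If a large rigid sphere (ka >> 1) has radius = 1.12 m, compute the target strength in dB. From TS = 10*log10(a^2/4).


-5.04 dB


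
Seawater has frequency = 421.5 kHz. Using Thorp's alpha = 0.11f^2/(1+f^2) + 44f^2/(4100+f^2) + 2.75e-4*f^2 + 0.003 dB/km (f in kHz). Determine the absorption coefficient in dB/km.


91.978 dB/km


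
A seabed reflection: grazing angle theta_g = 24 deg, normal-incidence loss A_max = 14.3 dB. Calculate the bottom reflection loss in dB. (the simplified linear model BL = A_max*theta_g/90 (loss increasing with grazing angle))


3.81 dB


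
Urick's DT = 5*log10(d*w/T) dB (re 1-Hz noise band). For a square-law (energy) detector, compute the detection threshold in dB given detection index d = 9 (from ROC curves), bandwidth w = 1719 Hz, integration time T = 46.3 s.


DT = 5*log10(d*w/T) = 5*log10(9 * 1719 / 46.3) = 5*log10(334.15) = 12.62

12.62 dB


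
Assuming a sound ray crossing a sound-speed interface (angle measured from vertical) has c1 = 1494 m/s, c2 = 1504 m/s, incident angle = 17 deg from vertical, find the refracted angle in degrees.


17.12 deg


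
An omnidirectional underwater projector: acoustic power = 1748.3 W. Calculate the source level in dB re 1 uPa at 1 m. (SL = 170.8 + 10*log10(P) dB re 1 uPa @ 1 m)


203.23 dB


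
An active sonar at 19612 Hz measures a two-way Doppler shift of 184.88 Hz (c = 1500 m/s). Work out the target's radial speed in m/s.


From fd = 2*f*v/c, v = c*fd/(2*f) = 1500 * 184.88 / (2*19612) = 7.07

7.07 m/s


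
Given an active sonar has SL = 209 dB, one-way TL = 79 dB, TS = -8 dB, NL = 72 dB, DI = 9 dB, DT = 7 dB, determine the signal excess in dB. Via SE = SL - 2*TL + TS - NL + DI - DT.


SE = SL - 2*TL + TS - NL + DI - DT = 209 - 2*79 + (-8) - 72 + 9 - 7 = -27

-27 dB


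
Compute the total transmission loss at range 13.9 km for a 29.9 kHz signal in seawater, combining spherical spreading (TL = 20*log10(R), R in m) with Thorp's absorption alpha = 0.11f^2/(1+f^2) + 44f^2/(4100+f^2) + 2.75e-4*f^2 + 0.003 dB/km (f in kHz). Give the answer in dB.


Step 1 (Thorp): alpha = 0.11*894.01/(1+894.01) + 44*894.01/(4100+894.01) + 2.75e-4*894.01 + 0.003 = 8.2355 dB/km
Step 2: TL_spread = 20*log10(13900) = 82.86 dB
Step 3: TL_abs = alpha*R = 8.2355 * 13.9 = 114.47 dB
Step 4: TL_total = 82.86 + 114.47 = 197.33

197.33 dB


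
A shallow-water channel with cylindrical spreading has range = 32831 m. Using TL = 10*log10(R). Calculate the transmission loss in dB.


45.16 dB


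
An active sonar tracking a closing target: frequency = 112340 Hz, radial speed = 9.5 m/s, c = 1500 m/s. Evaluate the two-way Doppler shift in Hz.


fd = 2*f*v/c = 2 * 112340 * 9.5 / 1500 = 1422.97

1422.97 Hz


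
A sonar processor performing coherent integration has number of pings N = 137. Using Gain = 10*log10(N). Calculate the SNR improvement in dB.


21.37 dB


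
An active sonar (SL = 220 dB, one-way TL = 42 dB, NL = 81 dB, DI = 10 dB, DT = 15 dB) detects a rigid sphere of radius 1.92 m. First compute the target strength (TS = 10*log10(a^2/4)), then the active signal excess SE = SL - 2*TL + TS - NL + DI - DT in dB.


Step 1: TS = 10*log10(1.92^2/4) = -0.35 dB
Step 2: SE = SL - 2*TL + TS - NL + DI - DT = 220 - 2*42 + (-0.35) - 81 + 10 - 15 = 49.65

49.65 dB


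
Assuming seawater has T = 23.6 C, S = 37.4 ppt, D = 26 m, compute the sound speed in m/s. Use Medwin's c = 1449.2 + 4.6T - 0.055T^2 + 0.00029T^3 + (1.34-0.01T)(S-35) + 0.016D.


1534.0 m/s


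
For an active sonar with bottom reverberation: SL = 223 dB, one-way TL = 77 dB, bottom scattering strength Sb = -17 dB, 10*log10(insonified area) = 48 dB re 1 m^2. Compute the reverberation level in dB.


100 dB


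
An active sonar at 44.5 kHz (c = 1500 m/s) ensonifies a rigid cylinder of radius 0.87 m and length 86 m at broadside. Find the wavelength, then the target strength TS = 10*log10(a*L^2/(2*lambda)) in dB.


Step 1: lambda = c/f = 1500/44500 = 0.03371 m
Step 2: TS = 10*log10(a*L^2/(2*lambda)) = 10*log10(0.87*86^2/(2*0.03371)) = 49.8

49.8 dB


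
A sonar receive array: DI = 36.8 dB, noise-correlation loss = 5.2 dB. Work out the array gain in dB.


31.6 dB


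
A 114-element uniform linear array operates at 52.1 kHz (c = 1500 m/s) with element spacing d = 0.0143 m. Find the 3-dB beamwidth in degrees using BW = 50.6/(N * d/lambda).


Step 1: lambda = 1500/52100 = 0.02879 m
Step 2: d/lambda = 0.0143/0.02879 = 0.4967
Step 3: BW = 50.6/(N * d/lambda) = 50.6/(114 * 0.4967) = 0.89

0.89 deg


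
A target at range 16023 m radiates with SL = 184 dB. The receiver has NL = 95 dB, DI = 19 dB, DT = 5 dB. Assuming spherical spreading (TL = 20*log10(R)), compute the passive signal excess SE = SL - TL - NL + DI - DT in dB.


Step 1: TL = 20*log10(16023) = 84.09 dB
Step 2: SE = 184 - 84.09 - 95 + 19 - 5 = 18.91

18.91 dB


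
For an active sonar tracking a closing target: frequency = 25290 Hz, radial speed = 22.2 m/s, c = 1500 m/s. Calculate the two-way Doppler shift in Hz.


748.58 Hz


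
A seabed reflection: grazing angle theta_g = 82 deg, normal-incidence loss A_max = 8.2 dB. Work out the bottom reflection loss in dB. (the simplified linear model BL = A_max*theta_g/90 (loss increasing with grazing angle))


7.47 dB


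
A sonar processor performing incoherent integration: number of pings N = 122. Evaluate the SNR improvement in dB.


10.43 dB


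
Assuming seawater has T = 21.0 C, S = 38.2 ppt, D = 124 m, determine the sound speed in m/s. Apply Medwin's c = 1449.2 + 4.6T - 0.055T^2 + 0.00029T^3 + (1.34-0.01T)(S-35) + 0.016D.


1529.83 m/s


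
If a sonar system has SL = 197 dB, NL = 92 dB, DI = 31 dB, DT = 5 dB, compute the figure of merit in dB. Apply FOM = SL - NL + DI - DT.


131 dB


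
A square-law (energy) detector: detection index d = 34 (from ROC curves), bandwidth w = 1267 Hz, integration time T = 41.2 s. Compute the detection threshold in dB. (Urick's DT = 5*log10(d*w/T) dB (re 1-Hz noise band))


DT = 5*log10(d*w/T) = 5*log10(34 * 1267 / 41.2) = 5*log10(1045.58) = 15.1

15.1 dB


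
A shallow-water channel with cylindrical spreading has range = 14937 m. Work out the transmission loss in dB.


TL = 10*log10(14937) = 41.74

41.74 dB


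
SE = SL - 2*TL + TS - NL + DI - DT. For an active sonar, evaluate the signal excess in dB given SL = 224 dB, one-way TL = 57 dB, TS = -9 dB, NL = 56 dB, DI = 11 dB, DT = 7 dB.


49 dB


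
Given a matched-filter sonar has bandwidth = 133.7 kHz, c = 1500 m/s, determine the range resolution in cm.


0.56 cm


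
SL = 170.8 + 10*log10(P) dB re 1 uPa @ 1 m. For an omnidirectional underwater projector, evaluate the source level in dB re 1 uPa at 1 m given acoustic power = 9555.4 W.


SL = 170.8 + 10*log10(9555.4) = 170.8 + 39.8 = 210.6

210.6 dB


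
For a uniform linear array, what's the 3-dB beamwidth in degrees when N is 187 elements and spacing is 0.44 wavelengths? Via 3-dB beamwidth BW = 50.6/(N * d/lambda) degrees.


BW = 50.6 / (187 * 0.44) = 50.6 / 82.28 = 0.61

0.61 deg


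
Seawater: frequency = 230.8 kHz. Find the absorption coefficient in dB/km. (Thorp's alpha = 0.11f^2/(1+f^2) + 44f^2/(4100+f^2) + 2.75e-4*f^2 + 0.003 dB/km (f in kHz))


f^2 = 53268.64
alpha = 0.11*53268.64/(1+53268.64) + 44*53268.64/(4100+53268.64) + 2.75e-4*53268.64 + 0.003 = 55.617

55.617 dB/km


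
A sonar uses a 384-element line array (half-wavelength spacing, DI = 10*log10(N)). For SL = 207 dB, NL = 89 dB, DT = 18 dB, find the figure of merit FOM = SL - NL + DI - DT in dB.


Step 1: DI = 10*log10(384) = 25.84 dB
Step 2: FOM = SL - NL + DI - DT = 207 - 89 + 25.84 - 18 = 125.84

125.84 dB


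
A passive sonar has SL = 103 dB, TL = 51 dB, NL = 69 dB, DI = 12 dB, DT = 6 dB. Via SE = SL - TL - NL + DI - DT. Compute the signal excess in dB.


SE = SL - TL - NL + DI - DT = 103 - 51 - 69 + 12 - 6 = -11

-11 dB


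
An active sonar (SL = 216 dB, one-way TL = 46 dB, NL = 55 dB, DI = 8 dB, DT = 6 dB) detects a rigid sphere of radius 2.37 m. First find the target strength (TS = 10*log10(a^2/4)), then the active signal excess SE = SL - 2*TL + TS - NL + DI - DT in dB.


Step 1: TS = 10*log10(2.37^2/4) = 1.47 dB
Step 2: SE = SL - 2*TL + TS - NL + DI - DT = 216 - 2*46 + (1.47) - 55 + 8 - 6 = 72.47

72.47 dB


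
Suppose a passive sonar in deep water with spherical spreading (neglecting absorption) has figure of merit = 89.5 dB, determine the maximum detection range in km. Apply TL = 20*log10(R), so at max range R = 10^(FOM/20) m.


29.85 km


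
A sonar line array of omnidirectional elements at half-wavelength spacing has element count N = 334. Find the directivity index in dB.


DI = 10*log10(334) = 25.24

25.24 dB


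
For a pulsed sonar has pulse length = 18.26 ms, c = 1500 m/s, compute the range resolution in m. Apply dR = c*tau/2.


dR = c*tau/2 = 1500 * 18.26e-3 / 2 = 13.695

13.695 m


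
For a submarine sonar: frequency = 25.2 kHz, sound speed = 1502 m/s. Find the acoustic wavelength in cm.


lambda = c/f = 1502 / 25200 = 0.0596 m = 5.96 cm

5.96 cm


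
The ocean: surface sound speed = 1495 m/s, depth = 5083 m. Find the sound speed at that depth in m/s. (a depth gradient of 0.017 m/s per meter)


1581.411 m/s


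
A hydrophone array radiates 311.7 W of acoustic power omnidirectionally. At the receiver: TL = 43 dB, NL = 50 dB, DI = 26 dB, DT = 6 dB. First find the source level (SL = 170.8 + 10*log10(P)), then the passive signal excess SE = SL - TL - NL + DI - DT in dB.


Step 1: SL = 170.8 + 10*log10(311.7) = 195.74 dB
Step 2: SE = SL - TL - NL + DI - DT = 195.74 - 43 - 50 + 26 - 6 = 122.74

122.74 dB


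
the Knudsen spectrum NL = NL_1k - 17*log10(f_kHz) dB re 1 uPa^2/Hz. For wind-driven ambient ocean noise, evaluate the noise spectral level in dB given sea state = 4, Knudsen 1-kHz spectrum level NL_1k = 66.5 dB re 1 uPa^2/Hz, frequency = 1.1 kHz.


NL = NL_1k - 17*log10(f_kHz) = 66.5 - 17*log10(1.1) = 66.5 - (0.7) = 65.8

65.8 dB


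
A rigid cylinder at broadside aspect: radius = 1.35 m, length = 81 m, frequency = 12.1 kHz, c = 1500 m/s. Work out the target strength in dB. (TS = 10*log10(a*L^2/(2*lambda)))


lambda = 1500/12100 = 0.12397 m
TS = 10*log10(1.35*81^2/(2*0.12397)) = 45.53

45.53 dB


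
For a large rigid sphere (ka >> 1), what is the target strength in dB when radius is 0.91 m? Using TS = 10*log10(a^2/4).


TS = 10*log10(0.91^2 / 4) = 10*log10(0.207025) = -6.84

-6.84 dB


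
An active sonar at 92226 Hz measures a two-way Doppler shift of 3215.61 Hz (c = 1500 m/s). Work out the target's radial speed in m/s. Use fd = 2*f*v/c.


From fd = 2*f*v/c, v = c*fd/(2*f) = 1500 * 3215.61 / (2*92226) = 26.15

26.15 m/s


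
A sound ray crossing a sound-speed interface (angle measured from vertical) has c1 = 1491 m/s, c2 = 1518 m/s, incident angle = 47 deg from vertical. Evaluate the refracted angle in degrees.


sin(theta2) = (c2/c1)*sin(theta1) = (1518/1491)*sin(47 deg) = 0.7446
theta2 = arcsin(0.7446) = 48.12

48.12 deg


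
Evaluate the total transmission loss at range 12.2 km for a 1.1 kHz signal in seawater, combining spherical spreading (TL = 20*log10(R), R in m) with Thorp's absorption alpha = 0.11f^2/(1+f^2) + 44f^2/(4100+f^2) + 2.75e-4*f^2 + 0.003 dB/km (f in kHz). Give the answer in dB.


82.66 dB


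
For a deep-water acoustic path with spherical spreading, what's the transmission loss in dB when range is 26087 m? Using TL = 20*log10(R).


88.33 dB


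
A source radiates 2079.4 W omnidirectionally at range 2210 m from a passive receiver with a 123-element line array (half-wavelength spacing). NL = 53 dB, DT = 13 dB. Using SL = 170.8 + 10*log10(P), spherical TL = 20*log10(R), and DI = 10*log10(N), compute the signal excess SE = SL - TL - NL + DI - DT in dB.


Step 1: SL = 170.8 + 10*log10(2079.4) = 203.98 dB
Step 2: TL = 20*log10(2210) = 66.89 dB
Step 3: DI = 10*log10(123) = 20.9 dB
Step 4: SE = SL - TL - NL + DI - DT = 203.98 - 66.89 - 53 + 20.9 - 13 = 91.99

91.99 dB


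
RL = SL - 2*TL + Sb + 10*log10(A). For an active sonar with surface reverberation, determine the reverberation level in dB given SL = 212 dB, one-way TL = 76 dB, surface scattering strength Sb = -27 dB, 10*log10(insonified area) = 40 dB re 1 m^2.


RL = SL - 2*TL + Sb + 10*log10(A) = 212 - 2*76 + (-27) + 40 = 73

73 dB


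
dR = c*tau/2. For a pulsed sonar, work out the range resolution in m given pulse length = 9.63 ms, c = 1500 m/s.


dR = c*tau/2 = 1500 * 9.63e-3 / 2 = 7.2225

7.2225 m


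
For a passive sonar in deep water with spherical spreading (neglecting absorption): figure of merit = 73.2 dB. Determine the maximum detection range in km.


At max range FOM = TL, so 20*log10(R) = 73.2
R = 10^(73.2/20) = 4570.88 m = 4.57 km

4.57 km


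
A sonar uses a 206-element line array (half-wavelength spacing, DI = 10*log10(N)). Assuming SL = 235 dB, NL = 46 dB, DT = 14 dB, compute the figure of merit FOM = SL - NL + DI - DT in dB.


Step 1: DI = 10*log10(206) = 23.14 dB
Step 2: FOM = SL - NL + DI - DT = 235 - 46 + 23.14 - 14 = 198.14

198.14 dB


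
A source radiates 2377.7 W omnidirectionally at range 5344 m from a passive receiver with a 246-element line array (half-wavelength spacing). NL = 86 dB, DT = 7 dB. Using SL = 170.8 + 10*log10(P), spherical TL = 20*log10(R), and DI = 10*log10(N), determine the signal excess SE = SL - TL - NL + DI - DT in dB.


60.91 dB


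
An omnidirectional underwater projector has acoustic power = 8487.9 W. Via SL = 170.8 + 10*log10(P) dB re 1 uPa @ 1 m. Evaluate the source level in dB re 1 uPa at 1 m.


SL = 170.8 + 10*log10(8487.9) = 170.8 + 39.29 = 210.09

210.09 dB


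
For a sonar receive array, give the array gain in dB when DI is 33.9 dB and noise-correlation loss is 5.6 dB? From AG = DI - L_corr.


AG = DI - L_corr = 33.9 - 5.6 = 28.3

28.3 dB


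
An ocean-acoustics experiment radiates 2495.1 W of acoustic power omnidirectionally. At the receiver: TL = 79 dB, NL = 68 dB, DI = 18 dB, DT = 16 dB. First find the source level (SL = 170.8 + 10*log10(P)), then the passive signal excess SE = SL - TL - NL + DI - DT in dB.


Step 1: SL = 170.8 + 10*log10(2495.1) = 204.77 dB
Step 2: SE = SL - TL - NL + DI - DT = 204.77 - 79 - 68 + 18 - 16 = 59.77

59.77 dB


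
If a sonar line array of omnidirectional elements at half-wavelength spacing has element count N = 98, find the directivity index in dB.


19.91 dB


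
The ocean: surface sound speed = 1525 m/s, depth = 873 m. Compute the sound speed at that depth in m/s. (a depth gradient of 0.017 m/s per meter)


1539.841 m/s


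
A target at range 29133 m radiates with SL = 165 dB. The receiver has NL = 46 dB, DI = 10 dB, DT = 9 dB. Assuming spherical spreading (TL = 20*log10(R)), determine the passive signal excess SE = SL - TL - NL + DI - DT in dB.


Step 1: TL = 20*log10(29133) = 89.29 dB
Step 2: SE = 165 - 89.29 - 46 + 10 - 9 = 30.71

30.71 dB


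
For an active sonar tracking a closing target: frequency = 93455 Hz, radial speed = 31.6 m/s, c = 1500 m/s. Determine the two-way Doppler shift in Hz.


3937.57 Hz


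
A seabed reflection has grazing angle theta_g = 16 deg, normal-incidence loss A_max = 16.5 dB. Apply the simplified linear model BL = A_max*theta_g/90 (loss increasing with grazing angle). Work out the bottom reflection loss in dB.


2.93 dB


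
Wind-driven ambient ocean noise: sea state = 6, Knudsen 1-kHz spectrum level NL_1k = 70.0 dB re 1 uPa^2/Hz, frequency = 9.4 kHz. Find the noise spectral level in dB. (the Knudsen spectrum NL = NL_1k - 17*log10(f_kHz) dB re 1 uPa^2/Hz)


NL = NL_1k - 17*log10(f_kHz) = 70.0 - 17*log10(9.4) = 70.0 - (16.54) = 53.46

53.46 dB


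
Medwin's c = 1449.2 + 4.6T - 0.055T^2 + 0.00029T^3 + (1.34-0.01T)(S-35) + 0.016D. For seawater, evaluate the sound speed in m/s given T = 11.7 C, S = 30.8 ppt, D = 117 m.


1492.69 m/s


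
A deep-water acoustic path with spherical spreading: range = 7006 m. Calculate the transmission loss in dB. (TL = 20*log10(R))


TL = 20*log10(7006) = 76.91

76.91 dB


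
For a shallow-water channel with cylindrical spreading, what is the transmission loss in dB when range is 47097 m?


46.73 dB


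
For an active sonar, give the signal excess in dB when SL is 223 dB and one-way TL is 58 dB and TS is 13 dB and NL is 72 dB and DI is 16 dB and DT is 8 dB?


56 dB


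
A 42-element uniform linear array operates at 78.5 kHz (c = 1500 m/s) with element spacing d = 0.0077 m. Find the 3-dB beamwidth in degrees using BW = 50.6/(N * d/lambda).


Step 1: lambda = 1500/78500 = 0.01911 m
Step 2: d/lambda = 0.0077/0.01911 = 0.4029
Step 3: BW = 50.6/(N * d/lambda) = 50.6/(42 * 0.4029) = 2.99

2.99 deg


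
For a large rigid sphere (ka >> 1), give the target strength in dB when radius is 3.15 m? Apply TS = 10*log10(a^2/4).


TS = 10*log10(3.15^2 / 4) = 10*log10(2.480625) = 3.95

3.95 dB


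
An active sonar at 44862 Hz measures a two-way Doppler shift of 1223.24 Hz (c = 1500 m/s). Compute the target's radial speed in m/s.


From fd = 2*f*v/c, v = c*fd/(2*f) = 1500 * 1223.24 / (2*44862) = 20.45

20.45 m/s


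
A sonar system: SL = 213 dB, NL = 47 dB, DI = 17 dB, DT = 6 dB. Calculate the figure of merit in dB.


FOM = SL - NL + DI - DT = 213 - 47 + 17 - 6 = 177

177 dB


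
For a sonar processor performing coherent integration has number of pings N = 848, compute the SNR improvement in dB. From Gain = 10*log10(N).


Gain = 10*log10(848) = 29.28

29.28 dB


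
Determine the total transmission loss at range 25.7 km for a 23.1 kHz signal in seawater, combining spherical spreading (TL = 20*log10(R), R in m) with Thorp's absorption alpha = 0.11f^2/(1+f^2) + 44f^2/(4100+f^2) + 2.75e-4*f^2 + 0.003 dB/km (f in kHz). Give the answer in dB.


Step 1 (Thorp): alpha = 0.11*533.61/(1+533.61) + 44*533.61/(4100+533.61) + 2.75e-4*533.61 + 0.003 = 5.3266 dB/km
Step 2: TL_spread = 20*log10(25700) = 88.2 dB
Step 3: TL_abs = alpha*R = 5.3266 * 25.7 = 136.89 dB
Step 4: TL_total = 88.2 + 136.89 = 225.09

225.09 dB


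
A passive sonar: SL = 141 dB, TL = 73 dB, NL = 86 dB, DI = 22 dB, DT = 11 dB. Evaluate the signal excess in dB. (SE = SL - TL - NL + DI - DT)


SE = SL - TL - NL + DI - DT = 141 - 73 - 86 + 22 - 11 = -7

-7 dB


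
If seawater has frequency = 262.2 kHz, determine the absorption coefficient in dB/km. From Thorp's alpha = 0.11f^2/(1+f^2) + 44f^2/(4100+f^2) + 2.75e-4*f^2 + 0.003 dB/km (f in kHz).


f^2 = 68748.84
alpha = 0.11*68748.84/(1+68748.84) + 44*68748.84/(4100+68748.84) + 2.75e-4*68748.84 + 0.003 = 60.543

60.543 dB/km


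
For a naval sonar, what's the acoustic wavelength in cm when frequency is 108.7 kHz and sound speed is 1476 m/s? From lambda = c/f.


lambda = c/f = 1476 / 108700 = 0.0136 m = 1.36 cm

1.36 cm


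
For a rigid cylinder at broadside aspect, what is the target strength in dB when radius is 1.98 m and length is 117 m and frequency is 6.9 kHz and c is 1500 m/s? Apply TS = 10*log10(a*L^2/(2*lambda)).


lambda = 1500/6900 = 0.21739 m
TS = 10*log10(1.98*117^2/(2*0.21739)) = 47.95

47.95 dB


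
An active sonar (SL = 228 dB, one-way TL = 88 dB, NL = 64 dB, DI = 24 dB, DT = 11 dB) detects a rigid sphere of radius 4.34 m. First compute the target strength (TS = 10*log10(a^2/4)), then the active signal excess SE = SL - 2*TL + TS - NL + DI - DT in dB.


Step 1: TS = 10*log10(4.34^2/4) = 6.73 dB
Step 2: SE = SL - 2*TL + TS - NL + DI - DT = 228 - 2*88 + (6.73) - 64 + 24 - 11 = 7.73

7.73 dB


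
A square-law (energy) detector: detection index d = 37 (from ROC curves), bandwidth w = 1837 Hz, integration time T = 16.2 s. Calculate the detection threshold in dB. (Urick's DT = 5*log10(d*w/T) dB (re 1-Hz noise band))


DT = 5*log10(d*w/T) = 5*log10(37 * 1837 / 16.2) = 5*log10(4195.62) = 18.11

18.11 dB


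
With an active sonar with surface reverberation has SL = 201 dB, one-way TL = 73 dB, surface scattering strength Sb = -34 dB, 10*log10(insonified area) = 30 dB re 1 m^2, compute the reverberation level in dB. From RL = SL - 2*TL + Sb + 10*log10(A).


RL = SL - 2*TL + Sb + 10*log10(A) = 201 - 2*73 + (-34) + 30 = 51

51 dB


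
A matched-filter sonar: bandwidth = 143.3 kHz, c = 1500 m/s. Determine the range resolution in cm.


0.52 cm


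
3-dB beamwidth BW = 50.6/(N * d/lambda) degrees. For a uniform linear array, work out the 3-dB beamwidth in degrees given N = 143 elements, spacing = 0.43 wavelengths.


BW = 50.6 / (143 * 0.43) = 50.6 / 61.49 = 0.82

0.82 deg


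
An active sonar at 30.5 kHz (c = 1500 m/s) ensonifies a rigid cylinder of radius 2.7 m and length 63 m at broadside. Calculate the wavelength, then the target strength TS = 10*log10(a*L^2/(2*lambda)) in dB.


Step 1: lambda = c/f = 1500/30500 = 0.04918 m
Step 2: TS = 10*log10(a*L^2/(2*lambda)) = 10*log10(2.7*63^2/(2*0.04918)) = 50.37

50.37 dB


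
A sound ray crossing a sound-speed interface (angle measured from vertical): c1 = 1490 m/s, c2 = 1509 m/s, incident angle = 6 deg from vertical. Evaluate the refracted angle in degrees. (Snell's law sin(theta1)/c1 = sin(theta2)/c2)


sin(theta2) = (c2/c1)*sin(theta1) = (1509/1490)*sin(6 deg) = 0.10586
theta2 = arcsin(0.10586) = 6.08

6.08 deg


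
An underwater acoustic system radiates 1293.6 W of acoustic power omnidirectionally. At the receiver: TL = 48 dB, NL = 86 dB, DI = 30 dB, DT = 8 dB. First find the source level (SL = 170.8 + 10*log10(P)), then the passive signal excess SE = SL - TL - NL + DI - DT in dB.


Step 1: SL = 170.8 + 10*log10(1293.6) = 201.92 dB
Step 2: SE = SL - TL - NL + DI - DT = 201.92 - 48 - 86 + 30 - 8 = 89.92

89.92 dB


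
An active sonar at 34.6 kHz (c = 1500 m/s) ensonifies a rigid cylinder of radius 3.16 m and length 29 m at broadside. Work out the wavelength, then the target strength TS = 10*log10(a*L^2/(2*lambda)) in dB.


Step 1: lambda = c/f = 1500/34600 = 0.04335 m
Step 2: TS = 10*log10(a*L^2/(2*lambda)) = 10*log10(3.16*29^2/(2*0.04335)) = 44.86

44.86 dB


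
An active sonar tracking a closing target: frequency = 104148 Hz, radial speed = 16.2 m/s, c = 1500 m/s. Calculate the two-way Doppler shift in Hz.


fd = 2*f*v/c = 2 * 104148 * 16.2 / 1500 = 2249.6

2249.6 Hz


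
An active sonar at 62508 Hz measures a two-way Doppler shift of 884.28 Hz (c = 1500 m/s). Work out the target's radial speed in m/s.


10.61 m/s


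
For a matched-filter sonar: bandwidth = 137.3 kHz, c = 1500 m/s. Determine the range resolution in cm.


0.55 cm


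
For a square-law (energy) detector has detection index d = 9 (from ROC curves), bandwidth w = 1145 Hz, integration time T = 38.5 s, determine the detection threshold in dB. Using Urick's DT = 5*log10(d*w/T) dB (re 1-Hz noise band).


DT = 5*log10(d*w/T) = 5*log10(9 * 1145 / 38.5) = 5*log10(267.66) = 12.14

12.14 dB


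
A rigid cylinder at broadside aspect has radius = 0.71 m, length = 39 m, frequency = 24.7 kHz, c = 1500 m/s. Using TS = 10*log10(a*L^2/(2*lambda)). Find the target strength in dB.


39.49 dB


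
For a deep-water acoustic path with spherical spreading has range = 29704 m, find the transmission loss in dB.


89.46 dB


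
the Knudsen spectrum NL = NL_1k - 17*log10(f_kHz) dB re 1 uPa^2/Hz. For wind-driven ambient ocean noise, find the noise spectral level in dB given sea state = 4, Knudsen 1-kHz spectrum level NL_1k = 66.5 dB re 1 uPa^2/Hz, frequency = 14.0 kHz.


47.02 dB


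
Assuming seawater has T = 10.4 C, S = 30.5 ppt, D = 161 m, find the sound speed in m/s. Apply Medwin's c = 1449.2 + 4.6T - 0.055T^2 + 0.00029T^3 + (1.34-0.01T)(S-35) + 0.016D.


1488.43 m/s


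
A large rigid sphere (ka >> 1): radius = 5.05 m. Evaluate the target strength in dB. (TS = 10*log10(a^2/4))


TS = 10*log10(5.05^2 / 4) = 10*log10(6.375625) = 8.05

8.05 dB


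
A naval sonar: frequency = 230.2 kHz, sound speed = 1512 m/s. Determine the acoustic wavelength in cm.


0.66 cm


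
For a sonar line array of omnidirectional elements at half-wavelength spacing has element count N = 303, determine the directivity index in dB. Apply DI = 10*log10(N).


DI = 10*log10(303) = 24.81

24.81 dB


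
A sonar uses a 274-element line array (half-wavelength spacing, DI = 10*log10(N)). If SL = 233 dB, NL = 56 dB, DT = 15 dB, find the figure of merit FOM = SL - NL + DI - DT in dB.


186.38 dB


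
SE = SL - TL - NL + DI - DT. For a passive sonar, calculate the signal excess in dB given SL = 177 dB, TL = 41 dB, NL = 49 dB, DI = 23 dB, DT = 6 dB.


SE = SL - TL - NL + DI - DT = 177 - 41 - 49 + 23 - 6 = 104

104 dB


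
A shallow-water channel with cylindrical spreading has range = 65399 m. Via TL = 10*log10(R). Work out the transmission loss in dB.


48.16 dB


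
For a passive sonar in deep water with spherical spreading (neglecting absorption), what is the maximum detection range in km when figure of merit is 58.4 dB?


At max range FOM = TL, so 20*log10(R) = 58.4
R = 10^(58.4/20) = 831.76 m = 0.83 km

0.83 km


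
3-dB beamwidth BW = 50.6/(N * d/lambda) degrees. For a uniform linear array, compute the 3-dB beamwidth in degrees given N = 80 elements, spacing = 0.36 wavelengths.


1.76 deg


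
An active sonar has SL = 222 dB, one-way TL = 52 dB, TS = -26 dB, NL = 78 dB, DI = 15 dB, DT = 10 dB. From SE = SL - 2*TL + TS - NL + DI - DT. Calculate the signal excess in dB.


19 dB


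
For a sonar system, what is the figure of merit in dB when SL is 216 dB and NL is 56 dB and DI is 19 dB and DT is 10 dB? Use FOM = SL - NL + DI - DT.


FOM = SL - NL + DI - DT = 216 - 56 + 19 - 10 = 169

169 dB


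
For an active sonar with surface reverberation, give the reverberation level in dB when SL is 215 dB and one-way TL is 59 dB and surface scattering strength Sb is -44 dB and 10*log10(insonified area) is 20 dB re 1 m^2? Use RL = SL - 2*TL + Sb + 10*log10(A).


73 dB


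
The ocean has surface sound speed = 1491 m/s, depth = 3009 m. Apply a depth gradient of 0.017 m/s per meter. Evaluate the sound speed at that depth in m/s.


c = 1491 + 0.017 * 3009 = 1542.153

1542.153 m/s


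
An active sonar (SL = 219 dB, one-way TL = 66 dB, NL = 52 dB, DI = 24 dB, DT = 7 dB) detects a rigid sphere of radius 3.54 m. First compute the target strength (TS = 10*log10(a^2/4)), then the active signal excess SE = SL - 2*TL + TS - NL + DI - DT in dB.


Step 1: TS = 10*log10(3.54^2/4) = 4.96 dB
Step 2: SE = SL - 2*TL + TS - NL + DI - DT = 219 - 2*66 + (4.96) - 52 + 24 - 7 = 56.96

56.96 dB


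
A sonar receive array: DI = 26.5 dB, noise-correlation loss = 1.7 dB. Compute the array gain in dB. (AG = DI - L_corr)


AG = DI - L_corr = 26.5 - 1.7 = 24.8

24.8 dB


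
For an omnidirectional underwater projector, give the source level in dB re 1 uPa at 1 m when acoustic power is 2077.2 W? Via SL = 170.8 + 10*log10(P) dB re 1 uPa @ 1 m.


SL = 170.8 + 10*log10(2077.2) = 170.8 + 33.17 = 203.97

203.97 dB


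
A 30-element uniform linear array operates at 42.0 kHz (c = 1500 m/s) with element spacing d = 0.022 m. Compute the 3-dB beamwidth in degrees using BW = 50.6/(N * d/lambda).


Step 1: lambda = 1500/42000 = 0.03571 m
Step 2: d/lambda = 0.022/0.03571 = 0.6161
Step 3: BW = 50.6/(N * d/lambda) = 50.6/(30 * 0.6161) = 2.74

2.74 deg


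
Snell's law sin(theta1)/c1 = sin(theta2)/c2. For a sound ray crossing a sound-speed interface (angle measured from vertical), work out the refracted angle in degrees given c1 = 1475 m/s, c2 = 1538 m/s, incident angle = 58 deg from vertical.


sin(theta2) = (c2/c1)*sin(theta1) = (1538/1475)*sin(58 deg) = 0.88427
theta2 = arcsin(0.88427) = 62.16

62.16 deg


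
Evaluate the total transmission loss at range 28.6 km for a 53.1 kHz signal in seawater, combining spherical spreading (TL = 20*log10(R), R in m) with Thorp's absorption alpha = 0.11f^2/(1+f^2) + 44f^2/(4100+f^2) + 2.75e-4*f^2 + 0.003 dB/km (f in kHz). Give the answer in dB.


627.31 dB


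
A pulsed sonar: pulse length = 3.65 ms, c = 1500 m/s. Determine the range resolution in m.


2.7375 m


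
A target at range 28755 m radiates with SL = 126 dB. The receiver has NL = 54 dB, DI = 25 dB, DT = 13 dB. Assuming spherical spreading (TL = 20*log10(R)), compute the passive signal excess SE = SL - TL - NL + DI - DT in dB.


-5.17 dB


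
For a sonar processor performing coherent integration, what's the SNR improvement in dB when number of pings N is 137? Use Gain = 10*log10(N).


21.37 dB


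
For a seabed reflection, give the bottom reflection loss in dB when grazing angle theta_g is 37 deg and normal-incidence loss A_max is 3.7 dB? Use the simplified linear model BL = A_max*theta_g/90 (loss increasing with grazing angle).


BL = A_max * theta_g / 90 = 3.7 * 37 / 90 = 1.52

1.52 dB


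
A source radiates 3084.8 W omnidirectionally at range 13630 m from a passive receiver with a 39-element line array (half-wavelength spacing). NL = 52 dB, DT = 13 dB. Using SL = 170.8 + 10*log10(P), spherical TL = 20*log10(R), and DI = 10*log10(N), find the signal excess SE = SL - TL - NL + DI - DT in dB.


Step 1: SL = 170.8 + 10*log10(3084.8) = 205.69 dB
Step 2: TL = 20*log10(13630) = 82.69 dB
Step 3: DI = 10*log10(39) = 15.91 dB
Step 4: SE = SL - TL - NL + DI - DT = 205.69 - 82.69 - 52 + 15.91 - 13 = 73.91

73.91 dB


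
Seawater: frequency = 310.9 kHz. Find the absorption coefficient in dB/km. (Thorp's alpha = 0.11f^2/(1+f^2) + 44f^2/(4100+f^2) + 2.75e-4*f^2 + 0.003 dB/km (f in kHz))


f^2 = 96658.81
alpha = 0.11*96658.81/(1+96658.81) + 44*96658.81/(4100+96658.81) + 2.75e-4*96658.81 + 0.003 = 68.904

68.904 dB/km


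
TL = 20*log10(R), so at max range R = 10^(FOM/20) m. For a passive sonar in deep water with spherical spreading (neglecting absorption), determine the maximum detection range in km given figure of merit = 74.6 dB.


At max range FOM = TL, so 20*log10(R) = 74.6
R = 10^(74.6/20) = 5370.32 m = 5.37 km

5.37 km


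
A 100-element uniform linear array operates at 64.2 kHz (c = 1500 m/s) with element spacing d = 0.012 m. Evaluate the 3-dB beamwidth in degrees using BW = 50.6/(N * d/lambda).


Step 1: lambda = 1500/64200 = 0.02336 m
Step 2: d/lambda = 0.012/0.02336 = 0.5137
Step 3: BW = 50.6/(N * d/lambda) = 50.6/(100 * 0.5137) = 0.99

0.99 deg


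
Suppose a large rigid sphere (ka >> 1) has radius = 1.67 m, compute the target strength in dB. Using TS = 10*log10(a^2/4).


TS = 10*log10(1.67^2 / 4) = 10*log10(0.697225) = -1.57

-1.57 dB


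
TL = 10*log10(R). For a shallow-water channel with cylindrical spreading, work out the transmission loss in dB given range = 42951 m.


TL = 10*log10(42951) = 46.33

46.33 dB


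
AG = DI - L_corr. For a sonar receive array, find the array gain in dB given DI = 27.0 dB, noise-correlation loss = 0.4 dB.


AG = DI - L_corr = 27.0 - 0.4 = 26.6

26.6 dB


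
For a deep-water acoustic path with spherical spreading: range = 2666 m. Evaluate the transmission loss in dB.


68.52 dB


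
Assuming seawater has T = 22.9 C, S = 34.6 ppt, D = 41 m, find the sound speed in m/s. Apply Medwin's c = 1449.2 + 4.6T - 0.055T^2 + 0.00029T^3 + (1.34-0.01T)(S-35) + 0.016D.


1529.39 m/s


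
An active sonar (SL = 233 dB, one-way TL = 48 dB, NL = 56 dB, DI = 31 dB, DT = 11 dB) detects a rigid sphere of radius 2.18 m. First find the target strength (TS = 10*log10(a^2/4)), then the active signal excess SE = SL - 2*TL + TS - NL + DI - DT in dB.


Step 1: TS = 10*log10(2.18^2/4) = 0.75 dB
Step 2: SE = SL - 2*TL + TS - NL + DI - DT = 233 - 2*48 + (0.75) - 56 + 31 - 11 = 101.75

101.75 dB


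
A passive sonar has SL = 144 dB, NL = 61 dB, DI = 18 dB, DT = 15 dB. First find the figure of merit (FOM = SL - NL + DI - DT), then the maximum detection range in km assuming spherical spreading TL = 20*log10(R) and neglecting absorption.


Step 1: FOM = SL - NL + DI - DT = 144 - 61 + 18 - 15 = 86 dB
Step 2: at max range FOM = TL = 20*log10(R), so R = 10^(86/20) = 19952.62 m = 19.95 km

19.95 km


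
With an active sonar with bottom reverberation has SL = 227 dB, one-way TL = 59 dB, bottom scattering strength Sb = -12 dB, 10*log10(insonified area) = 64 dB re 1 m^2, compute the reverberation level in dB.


RL = SL - 2*TL + Sb + 10*log10(A) = 227 - 2*59 + (-12) + 64 = 161

161 dB


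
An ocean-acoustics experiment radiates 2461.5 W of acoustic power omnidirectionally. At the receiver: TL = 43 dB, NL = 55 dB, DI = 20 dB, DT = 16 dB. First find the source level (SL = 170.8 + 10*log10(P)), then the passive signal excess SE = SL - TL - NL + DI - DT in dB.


Step 1: SL = 170.8 + 10*log10(2461.5) = 204.71 dB
Step 2: SE = SL - TL - NL + DI - DT = 204.71 - 43 - 55 + 20 - 16 = 110.71

110.71 dB


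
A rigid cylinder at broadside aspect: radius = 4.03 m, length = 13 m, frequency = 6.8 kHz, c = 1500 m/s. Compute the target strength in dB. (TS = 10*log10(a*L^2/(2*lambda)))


lambda = 1500/6800 = 0.22059 m
TS = 10*log10(4.03*13^2/(2*0.22059)) = 31.89

31.89 dB


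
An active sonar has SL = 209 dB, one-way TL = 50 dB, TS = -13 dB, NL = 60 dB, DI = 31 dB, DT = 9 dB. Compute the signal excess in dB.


SE = SL - 2*TL + TS - NL + DI - DT = 209 - 2*50 + (-13) - 60 + 31 - 9 = 58

58 dB


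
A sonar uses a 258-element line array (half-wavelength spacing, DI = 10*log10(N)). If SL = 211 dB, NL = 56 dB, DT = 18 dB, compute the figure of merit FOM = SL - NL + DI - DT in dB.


161.12 dB


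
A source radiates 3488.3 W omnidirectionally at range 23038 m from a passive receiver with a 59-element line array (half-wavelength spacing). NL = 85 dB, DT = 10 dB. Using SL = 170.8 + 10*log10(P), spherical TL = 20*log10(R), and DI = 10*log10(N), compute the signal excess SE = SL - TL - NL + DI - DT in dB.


Step 1: SL = 170.8 + 10*log10(3488.3) = 206.23 dB
Step 2: TL = 20*log10(23038) = 87.25 dB
Step 3: DI = 10*log10(59) = 17.71 dB
Step 4: SE = SL - TL - NL + DI - DT = 206.23 - 87.25 - 85 + 17.71 - 10 = 41.69

41.69 dB


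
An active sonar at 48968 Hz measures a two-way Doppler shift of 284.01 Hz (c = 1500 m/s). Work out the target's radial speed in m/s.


4.35 m/s


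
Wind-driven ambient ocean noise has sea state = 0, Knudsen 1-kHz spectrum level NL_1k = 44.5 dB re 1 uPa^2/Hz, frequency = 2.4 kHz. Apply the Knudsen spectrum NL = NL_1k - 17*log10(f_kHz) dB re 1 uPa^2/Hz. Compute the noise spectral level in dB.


38.04 dB
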